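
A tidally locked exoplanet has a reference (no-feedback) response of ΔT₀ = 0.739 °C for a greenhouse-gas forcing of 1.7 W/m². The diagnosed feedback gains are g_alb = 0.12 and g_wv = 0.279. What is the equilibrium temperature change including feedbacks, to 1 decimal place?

1.2 °C

Total gain g = 0.12 + 0.279 = 0.399.
Amplification A = 1/(1 − 0.399) = 1.664.
ΔT = 0.739 × 1.664 = 1.2 °C.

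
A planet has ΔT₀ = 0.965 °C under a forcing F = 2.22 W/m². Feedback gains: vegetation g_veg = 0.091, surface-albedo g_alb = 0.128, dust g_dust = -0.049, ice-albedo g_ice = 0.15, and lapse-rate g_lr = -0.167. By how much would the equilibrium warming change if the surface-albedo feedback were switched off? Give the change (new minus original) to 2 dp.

-0.15 °C

Original: g = 0.153, ΔT = 0.965/(1−0.153) = 1.1393 °C.
Without surface-albedo: g' = 0.025, ΔT' = 0.965/(1−0.025) = 0.9897 °C.
Change = 0.9897 − 1.1393 = -0.15 °C.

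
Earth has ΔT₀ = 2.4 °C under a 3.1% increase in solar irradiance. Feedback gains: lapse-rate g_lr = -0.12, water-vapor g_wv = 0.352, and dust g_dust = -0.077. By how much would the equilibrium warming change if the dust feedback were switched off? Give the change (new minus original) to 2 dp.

Original: g = 0.155, ΔT = 2.4/(1−0.155) = 2.8402 °C.
Without dust: g' = 0.232, ΔT' = 2.4/(1−0.232) = 3.1250 °C.
Change = 3.1250 − 2.8402 = 0.28 °C.

0.28 °C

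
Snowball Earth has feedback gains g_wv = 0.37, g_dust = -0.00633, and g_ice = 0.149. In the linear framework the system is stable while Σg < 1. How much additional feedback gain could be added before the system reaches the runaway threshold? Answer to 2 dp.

0.49

Current total gain = 0.37 − 0.00633 + 0.149 = 0.51267.
Margin to runaway = 1 − 0.51267 = 0.49.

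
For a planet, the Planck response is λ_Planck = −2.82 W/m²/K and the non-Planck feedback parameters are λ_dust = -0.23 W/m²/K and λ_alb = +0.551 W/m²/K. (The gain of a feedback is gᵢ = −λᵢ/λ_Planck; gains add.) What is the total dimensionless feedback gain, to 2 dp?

0.11

Convert to gains: g_dust = -0.23/2.82 = -0.08156; g_alb = 0.551/2.82 = 0.1954.
Total gain g = 0.11384.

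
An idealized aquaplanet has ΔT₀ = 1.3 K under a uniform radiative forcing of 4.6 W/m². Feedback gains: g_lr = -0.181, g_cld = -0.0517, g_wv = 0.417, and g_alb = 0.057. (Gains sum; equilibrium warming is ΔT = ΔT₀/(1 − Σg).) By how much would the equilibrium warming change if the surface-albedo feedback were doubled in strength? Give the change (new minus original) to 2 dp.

Original: g = 0.2413, ΔT = 1.3/(1−0.2413) = 1.7135 K.
With doubled surface-albedo: g' = 0.2983, ΔT' = 1.3/(1−0.2983) = 1.8526 K.
Change = 1.8526 − 1.7135 = 0.14 K.

0.14 K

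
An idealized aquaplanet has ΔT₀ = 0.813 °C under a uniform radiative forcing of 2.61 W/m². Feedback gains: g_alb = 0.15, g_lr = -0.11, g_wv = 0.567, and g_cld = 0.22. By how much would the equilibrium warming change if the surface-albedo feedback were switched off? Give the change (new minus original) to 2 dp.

-2.18 °C

Original: g = 0.827, ΔT = 0.813/(1−0.827) = 4.6994 °C.
Without surface-albedo: g' = 0.677, ΔT' = 0.813/(1−0.677) = 2.5170 °C.
Change = 2.5170 − 4.6994 = -2.18 °C.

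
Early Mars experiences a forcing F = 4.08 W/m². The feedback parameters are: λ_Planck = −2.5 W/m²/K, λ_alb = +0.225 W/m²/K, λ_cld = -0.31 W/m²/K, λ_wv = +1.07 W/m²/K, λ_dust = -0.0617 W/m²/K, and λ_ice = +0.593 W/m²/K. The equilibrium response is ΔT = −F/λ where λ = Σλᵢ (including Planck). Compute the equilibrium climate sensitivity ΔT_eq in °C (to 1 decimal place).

4.1 °C

Net feedback parameter λ = (−2.5) + (+0.225) + (-0.31) + (+1.07) + (-0.0617) + (+0.593) = -0.9837 W/m²/K.
ΔT = −F/λ = −4.08/(-0.9837) = 4.1 °C.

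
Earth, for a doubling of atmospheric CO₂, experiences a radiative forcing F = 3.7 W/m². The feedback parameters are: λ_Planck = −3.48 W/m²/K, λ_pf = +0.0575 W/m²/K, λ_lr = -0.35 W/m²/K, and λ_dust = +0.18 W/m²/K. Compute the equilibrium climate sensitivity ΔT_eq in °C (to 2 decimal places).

Net feedback parameter λ = (−3.48) + (+0.0575) + (-0.35) + (+0.18) = -3.5925 W/m²/K.
ΔT = −F/λ = −3.7/(-3.5925) = 1.03 °C.

1.03 °C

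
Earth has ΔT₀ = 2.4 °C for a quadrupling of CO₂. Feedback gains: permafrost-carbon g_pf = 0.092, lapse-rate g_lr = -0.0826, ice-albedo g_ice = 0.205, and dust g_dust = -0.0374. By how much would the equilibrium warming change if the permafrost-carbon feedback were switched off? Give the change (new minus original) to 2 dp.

-0.29 °C

Original: g = 0.177, ΔT = 2.4/(1−0.177) = 2.9162 °C.
Without permafrost-carbon: g' = 0.085, ΔT' = 2.4/(1−0.085) = 2.6230 °C.
Change = 2.6230 − 2.9162 = -0.29 °C.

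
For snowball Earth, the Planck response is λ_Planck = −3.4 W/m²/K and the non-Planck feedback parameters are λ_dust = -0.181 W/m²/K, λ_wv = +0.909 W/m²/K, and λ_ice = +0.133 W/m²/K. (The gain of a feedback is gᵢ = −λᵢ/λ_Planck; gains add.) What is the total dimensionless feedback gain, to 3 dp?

0.253

Convert to gains: g_dust = -0.181/3.4 = -0.05324; g_wv = 0.909/3.4 = 0.2674; g_ice = 0.133/3.4 = 0.03912.
Total gain g = 0.25328.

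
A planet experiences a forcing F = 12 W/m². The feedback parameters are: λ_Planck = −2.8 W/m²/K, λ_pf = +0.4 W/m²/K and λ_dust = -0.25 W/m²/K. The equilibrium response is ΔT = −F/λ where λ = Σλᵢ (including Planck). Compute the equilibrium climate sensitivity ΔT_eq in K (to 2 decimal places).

Net feedback parameter λ = (−2.8) + (+0.4) + (-0.25) = -2.65 W/m²/K.
ΔT = −F/λ = −12/(-2.65) = 4.53 K.

4.53 K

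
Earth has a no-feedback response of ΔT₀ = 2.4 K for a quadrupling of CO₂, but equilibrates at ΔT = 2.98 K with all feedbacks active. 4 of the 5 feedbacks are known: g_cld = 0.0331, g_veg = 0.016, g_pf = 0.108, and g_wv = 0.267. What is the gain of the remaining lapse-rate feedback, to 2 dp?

Amplification A = ΔT/ΔT₀ = 2.98/2.4 = 1.242.
Total gain g = 1 − 1/A = 1 − 1/1.242 = 0.1948.
Known gains sum to 0.0331 + 0.016 + 0.108 + 0.267 = 0.4241.
g_lr = 0.1948 − 0.4241 = -0.23.

-0.23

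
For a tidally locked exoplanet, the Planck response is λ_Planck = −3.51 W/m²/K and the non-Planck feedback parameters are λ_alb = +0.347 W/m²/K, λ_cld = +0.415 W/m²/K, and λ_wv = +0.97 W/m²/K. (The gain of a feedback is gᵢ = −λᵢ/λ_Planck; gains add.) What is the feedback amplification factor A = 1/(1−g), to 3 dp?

Convert to gains: g_alb = 0.347/3.51 = 0.09886; g_cld = 0.415/3.51 = 0.1182; g_wv = 0.97/3.51 = 0.2764.
Total gain g = 0.49346.
A = 1/(1 − 0.49346) = 1.974.

1.974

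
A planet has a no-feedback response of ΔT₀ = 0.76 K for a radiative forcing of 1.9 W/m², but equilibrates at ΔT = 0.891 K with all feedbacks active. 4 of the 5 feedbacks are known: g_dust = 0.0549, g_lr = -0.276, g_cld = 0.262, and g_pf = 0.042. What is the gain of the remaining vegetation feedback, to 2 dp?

Amplification A = ΔT/ΔT₀ = 0.891/0.76 = 1.172.
Total gain g = 1 − 1/A = 1 − 1/1.172 = 0.1468.
Known gains sum to 0.0549 − 0.276 + 0.262 + 0.042 = 0.0829.
g_veg = 0.1468 − 0.0829 = 0.06.

0.06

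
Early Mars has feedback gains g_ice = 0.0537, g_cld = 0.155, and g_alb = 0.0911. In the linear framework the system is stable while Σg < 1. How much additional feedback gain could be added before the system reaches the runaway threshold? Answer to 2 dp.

0.70

Current total gain = 0.0537 + 0.155 + 0.0911 = 0.2998.
Margin to runaway = 1 − 0.2998 = 0.70.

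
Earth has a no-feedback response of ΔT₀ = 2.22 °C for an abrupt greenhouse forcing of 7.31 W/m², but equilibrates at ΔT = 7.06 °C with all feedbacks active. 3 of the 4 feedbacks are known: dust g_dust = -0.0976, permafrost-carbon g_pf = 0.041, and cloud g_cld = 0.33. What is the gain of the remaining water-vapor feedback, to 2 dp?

Amplification A = ΔT/ΔT₀ = 7.06/2.22 = 3.18.
Total gain g = 1 − 1/A = 1 − 1/3.18 = 0.6855.
Known gains sum to -0.0976 + 0.041 + 0.33 = 0.2734.
g_wv = 0.6855 − 0.2734 = 0.41.

0.41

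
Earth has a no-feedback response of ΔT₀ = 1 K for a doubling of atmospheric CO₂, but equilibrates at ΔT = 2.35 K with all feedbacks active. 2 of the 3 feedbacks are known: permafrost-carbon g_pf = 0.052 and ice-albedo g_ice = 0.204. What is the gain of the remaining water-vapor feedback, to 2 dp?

Amplification A = ΔT/ΔT₀ = 2.35/1 = 2.35.
Total gain g = 1 − 1/A = 1 − 1/2.35 = 0.5745.
Known gains sum to 0.052 + 0.204 = 0.256.
g_wv = 0.5745 − 0.256 = 0.32.

0.32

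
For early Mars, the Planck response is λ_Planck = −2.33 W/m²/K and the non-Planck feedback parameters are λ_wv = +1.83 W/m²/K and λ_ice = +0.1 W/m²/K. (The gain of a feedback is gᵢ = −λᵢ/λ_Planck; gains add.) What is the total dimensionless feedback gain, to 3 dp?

Convert to gains: g_wv = 1.83/2.33 = 0.7854; g_ice = 0.1/2.33 = 0.04292.
Total gain g = 0.82832.

0.828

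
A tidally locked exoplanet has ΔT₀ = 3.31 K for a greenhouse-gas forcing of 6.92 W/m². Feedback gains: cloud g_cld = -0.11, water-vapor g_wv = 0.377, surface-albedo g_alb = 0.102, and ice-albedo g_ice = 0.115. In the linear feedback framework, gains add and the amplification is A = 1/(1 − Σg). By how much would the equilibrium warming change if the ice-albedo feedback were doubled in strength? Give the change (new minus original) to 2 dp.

1.84 K

Original: g = 0.484, ΔT = 3.31/(1−0.484) = 6.4147 K.
With doubled ice-albedo: g' = 0.599, ΔT' = 3.31/(1−0.599) = 8.2544 K.
Change = 8.2544 − 6.4147 = 1.84 K.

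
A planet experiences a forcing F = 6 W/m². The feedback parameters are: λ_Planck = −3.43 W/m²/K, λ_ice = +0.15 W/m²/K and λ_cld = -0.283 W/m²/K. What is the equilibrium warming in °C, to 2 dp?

1.68 °C

Net feedback parameter λ = (−3.43) + (+0.15) + (-0.283) = -3.563 W/m²/K.
ΔT = −F/λ = −6/(-3.563) = 1.68 °C.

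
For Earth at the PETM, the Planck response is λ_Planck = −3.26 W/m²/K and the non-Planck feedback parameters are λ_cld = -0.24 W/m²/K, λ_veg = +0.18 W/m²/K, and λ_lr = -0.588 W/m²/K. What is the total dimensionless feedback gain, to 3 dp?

-0.199

Convert to gains: g_cld = -0.24/3.26 = -0.07362; g_veg = 0.18/3.26 = 0.05521; g_lr = -0.588/3.26 = -0.1804.
Total gain g = -0.19881.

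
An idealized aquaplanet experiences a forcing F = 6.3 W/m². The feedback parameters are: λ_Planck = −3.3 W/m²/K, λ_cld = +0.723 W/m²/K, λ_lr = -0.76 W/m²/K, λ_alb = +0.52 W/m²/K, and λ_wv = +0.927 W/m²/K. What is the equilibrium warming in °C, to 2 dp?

Net feedback parameter λ = (−3.3) + (+0.723) + (-0.76) + (+0.52) + (+0.927) = -1.89 W/m²/K.
ΔT = −F/λ = −6.3/(-1.89) = 3.33 °C.

3.33 °C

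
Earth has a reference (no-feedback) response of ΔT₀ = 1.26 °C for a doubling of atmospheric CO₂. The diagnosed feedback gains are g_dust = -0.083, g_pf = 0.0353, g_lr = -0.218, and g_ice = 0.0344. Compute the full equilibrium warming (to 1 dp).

1.0 °C

Total gain g = -0.083 + 0.0353 − 0.218 + 0.0344 = -0.2313.
Amplification A = 1/(1 + 0.2313) = 0.8121.
ΔT = 1.26 × 0.8121 = 1.0 °C.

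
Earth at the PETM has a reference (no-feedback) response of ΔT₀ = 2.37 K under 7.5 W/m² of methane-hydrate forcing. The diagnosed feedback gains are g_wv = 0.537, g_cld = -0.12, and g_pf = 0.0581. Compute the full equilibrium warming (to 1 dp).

4.5 K

Total gain g = 0.537 − 0.12 + 0.0581 = 0.4751.
Amplification A = 1/(1 − 0.4751) = 1.905.
ΔT = 2.37 × 1.905 = 4.5 K.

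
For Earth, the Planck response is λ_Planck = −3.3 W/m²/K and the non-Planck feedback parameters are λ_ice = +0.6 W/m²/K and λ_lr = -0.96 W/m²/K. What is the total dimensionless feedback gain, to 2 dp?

-0.11

Convert to gains: g_ice = 0.6/3.3 = 0.1818; g_lr = -0.96/3.3 = -0.2909.
Total gain g = -0.1091.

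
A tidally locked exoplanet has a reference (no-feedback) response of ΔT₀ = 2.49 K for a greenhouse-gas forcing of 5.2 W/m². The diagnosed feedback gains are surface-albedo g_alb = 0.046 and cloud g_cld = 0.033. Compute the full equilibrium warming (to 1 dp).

2.7 K

Total gain g = 0.046 + 0.033 = 0.079.
Amplification A = 1/(1 − 0.079) = 1.086.
ΔT = 2.49 × 1.086 = 2.7 K.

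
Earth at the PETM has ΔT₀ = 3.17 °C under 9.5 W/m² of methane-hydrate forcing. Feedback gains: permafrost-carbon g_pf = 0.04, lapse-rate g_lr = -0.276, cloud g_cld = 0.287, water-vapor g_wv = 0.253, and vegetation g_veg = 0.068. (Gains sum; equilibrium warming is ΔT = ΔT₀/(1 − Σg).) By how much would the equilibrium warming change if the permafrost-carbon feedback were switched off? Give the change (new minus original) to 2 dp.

Original: g = 0.372, ΔT = 3.17/(1−0.372) = 5.0478 °C.
Without permafrost-carbon: g' = 0.332, ΔT' = 3.17/(1−0.332) = 4.7455 °C.
Change = 4.7455 − 5.0478 = -0.30 °C.

-0.30 °C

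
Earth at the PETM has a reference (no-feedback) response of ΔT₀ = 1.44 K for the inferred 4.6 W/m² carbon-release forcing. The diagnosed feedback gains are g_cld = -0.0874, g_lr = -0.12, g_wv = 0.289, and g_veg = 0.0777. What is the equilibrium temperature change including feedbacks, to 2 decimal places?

Total gain g = -0.0874 − 0.12 + 0.289 + 0.0777 = 0.1593.
Amplification A = 1/(1 − 0.1593) = 1.189.
ΔT = 1.44 × 1.189 = 1.71 K.

1.71 K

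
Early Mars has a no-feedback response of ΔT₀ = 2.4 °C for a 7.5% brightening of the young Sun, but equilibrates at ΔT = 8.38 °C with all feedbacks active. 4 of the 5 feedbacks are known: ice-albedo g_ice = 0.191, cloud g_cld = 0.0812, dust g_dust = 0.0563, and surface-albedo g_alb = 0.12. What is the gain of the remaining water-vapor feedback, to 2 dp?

Amplification A = ΔT/ΔT₀ = 8.38/2.4 = 3.492.
Total gain g = 1 − 1/A = 1 − 1/3.492 = 0.7136.
Known gains sum to 0.191 + 0.0812 + 0.0563 + 0.12 = 0.4485.
g_wv = 0.7136 − 0.4485 = 0.27.

0.27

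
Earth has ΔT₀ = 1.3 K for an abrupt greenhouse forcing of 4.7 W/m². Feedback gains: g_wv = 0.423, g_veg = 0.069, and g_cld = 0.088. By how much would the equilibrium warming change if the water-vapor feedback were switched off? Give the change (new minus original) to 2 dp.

-1.55 K

Original: g = 0.58, ΔT = 1.3/(1−0.58) = 3.0952 K.
Without water-vapor: g' = 0.157, ΔT' = 1.3/(1−0.157) = 1.5421 K.
Change = 1.5421 − 3.0952 = -1.55 K.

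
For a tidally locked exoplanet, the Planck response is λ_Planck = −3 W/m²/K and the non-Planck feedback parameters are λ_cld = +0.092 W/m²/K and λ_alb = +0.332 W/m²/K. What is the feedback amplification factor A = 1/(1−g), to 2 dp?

1.16

Convert to gains: g_cld = 0.092/3 = 0.03067; g_alb = 0.332/3 = 0.1107.
Total gain g = 0.14137.
A = 1/(1 − 0.14137) = 1.16.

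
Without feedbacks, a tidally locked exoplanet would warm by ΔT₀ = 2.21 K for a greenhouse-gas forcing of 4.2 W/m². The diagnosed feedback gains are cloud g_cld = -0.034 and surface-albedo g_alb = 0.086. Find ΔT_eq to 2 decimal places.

Total gain g = -0.034 + 0.086 = 0.052.
Amplification A = 1/(1 − 0.052) = 1.055.
ΔT = 2.21 × 1.055 = 2.33 K.

2.33 K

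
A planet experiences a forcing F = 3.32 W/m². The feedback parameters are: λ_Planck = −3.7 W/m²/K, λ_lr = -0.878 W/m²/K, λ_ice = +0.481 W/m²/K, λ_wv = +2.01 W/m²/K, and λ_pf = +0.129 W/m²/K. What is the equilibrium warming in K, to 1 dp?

Net feedback parameter λ = (−3.7) + (-0.878) + (+0.481) + (+2.01) + (+0.129) = -1.958 W/m²/K.
ΔT = −F/λ = −3.32/(-1.958) = 1.7 K.

1.7 K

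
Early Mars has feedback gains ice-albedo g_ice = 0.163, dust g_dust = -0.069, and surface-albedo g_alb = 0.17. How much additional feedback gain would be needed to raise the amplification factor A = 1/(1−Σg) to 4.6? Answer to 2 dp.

0.52

Current total gain = 0.264.
Target gain for A = 4.6: g* = 1 − 1/4.6 = 0.7826.
Additional gain needed = 0.7826 − 0.264 = 0.52.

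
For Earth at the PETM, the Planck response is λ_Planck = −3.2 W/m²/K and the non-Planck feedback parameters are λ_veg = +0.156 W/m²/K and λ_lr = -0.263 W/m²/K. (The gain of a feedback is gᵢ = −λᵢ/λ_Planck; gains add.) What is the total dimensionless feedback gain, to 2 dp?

-0.03

Convert to gains: g_veg = 0.156/3.2 = 0.04875; g_lr = -0.263/3.2 = -0.08219.
Total gain g = -0.03344.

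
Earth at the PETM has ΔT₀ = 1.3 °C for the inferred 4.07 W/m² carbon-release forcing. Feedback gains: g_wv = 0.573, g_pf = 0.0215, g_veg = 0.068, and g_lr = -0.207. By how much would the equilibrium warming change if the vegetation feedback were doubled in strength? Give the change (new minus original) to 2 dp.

0.34 °C

Original: g = 0.4555, ΔT = 1.3/(1−0.4555) = 2.3875 °C.
With doubled vegetation: g' = 0.5235, ΔT' = 1.3/(1−0.5235) = 2.7282 °C.
Change = 2.7282 − 2.3875 = 0.34 °C.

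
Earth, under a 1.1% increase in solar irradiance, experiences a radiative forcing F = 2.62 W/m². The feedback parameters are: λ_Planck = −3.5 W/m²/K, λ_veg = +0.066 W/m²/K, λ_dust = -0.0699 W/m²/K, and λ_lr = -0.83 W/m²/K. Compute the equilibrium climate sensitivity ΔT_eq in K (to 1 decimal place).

0.6 K

Net feedback parameter λ = (−3.5) + (+0.066) + (-0.0699) + (-0.83) = -4.3339 W/m²/K.
ΔT = −F/λ = −2.62/(-4.3339) = 0.6 K.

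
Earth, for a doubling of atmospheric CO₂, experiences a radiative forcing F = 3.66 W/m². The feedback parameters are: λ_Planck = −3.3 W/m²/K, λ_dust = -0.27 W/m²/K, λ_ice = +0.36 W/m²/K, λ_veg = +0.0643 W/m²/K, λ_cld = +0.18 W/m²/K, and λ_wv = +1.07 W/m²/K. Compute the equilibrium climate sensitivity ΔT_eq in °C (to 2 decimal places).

1.93 °C

Net feedback parameter λ = (−3.3) + (-0.27) + (+0.36) + (+0.0643) + (+0.18) + (+1.07) = -1.8957 W/m²/K.
ΔT = −F/λ = −3.66/(-1.8957) = 1.93 °C.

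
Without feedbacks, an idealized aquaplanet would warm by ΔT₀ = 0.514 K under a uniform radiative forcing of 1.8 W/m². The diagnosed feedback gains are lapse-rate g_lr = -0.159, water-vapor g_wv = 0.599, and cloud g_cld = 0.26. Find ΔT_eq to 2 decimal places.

1.71 K

Total gain g = -0.159 + 0.599 + 0.26 = 0.7.
Amplification A = 1/(1 − 0.7) = 3.333.
ΔT = 0.514 × 3.333 = 1.71 K.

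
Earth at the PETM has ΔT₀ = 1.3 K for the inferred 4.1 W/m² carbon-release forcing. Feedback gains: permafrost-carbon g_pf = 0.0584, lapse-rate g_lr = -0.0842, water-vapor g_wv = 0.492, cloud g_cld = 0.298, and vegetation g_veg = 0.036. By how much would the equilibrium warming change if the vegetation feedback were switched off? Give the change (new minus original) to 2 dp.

Original: g = 0.8002, ΔT = 1.3/(1−0.8002) = 6.5065 K.
Without vegetation: g' = 0.7642, ΔT' = 1.3/(1−0.7642) = 5.5131 K.
Change = 5.5131 − 6.5065 = -0.99 K.

-0.99 K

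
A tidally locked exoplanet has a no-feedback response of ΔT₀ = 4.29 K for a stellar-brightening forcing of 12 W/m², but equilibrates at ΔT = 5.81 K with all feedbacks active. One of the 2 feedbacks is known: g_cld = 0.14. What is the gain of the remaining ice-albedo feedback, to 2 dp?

0.12

Amplification A = ΔT/ΔT₀ = 5.81/4.29 = 1.354.
Total gain g = 1 − 1/A = 1 − 1/1.354 = 0.2614.
The known gain is 0.14.
g_ice = 0.2614 − 0.14 = 0.12.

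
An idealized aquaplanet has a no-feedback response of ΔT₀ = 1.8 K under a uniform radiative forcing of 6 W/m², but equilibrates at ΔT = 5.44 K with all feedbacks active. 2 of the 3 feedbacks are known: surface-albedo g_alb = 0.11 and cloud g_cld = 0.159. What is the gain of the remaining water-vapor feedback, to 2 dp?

0.40

Amplification A = ΔT/ΔT₀ = 5.44/1.8 = 3.022.
Total gain g = 1 − 1/A = 1 − 1/3.022 = 0.6691.
Known gains sum to 0.11 + 0.159 = 0.269.
g_wv = 0.6691 − 0.269 = 0.40.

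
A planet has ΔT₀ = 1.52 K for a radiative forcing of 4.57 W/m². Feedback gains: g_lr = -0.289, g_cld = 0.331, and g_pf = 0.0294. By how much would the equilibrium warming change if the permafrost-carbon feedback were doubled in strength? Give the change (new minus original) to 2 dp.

Original: g = 0.0714, ΔT = 1.52/(1−0.0714) = 1.6369 K.
With doubled permafrost-carbon: g' = 0.1008, ΔT' = 1.52/(1−0.1008) = 1.6904 K.
Change = 1.6904 − 1.6369 = 0.05 K.

0.05 K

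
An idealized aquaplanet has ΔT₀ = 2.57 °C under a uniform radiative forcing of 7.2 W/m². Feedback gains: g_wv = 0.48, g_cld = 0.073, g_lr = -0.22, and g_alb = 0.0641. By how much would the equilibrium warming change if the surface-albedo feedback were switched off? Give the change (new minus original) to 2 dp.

-0.41 °C

Original: g = 0.3971, ΔT = 2.57/(1−0.3971) = 4.2627 °C.
Without surface-albedo: g' = 0.333, ΔT' = 2.57/(1−0.333) = 3.8531 °C.
Change = 3.8531 − 4.2627 = -0.41 °C.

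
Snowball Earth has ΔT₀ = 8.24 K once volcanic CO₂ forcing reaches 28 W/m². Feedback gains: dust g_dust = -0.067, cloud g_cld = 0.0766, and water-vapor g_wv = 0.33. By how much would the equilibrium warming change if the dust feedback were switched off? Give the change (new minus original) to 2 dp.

1.41 K

Original: g = 0.3396, ΔT = 8.24/(1−0.3396) = 12.4773 K.
Without dust: g' = 0.4066, ΔT' = 8.24/(1−0.4066) = 13.8861 K.
Change = 13.8861 − 12.4773 = 1.41 K.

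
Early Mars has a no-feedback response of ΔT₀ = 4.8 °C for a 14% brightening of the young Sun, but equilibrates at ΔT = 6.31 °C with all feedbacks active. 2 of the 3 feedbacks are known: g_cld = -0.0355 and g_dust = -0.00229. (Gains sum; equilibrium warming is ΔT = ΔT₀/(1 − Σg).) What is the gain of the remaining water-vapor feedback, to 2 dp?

Amplification A = ΔT/ΔT₀ = 6.31/4.8 = 1.315.
Total gain g = 1 − 1/A = 1 − 1/1.315 = 0.2395.
Known gains sum to -0.0355 − 0.00229 = -0.03779.
g_wv = 0.2395 + 0.03779 = 0.28.

0.28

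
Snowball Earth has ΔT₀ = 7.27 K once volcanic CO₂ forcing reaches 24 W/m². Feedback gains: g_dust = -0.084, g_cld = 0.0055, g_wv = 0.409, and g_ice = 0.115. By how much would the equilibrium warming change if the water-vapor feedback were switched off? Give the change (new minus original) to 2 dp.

Original: g = 0.4455, ΔT = 7.27/(1−0.4455) = 13.1109 K.
Without water-vapor: g' = 0.0365, ΔT' = 7.27/(1−0.0365) = 7.5454 K.
Change = 7.5454 − 13.1109 = -5.57 K.

-5.57 K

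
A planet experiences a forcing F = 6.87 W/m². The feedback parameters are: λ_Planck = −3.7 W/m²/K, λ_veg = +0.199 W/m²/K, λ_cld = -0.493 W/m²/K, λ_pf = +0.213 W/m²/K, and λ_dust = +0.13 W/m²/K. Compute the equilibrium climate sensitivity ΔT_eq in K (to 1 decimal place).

1.9 K

Net feedback parameter λ = (−3.7) + (+0.199) + (-0.493) + (+0.213) + (+0.13) = -3.651 W/m²/K.
ΔT = −F/λ = −6.87/(-3.651) = 1.9 K.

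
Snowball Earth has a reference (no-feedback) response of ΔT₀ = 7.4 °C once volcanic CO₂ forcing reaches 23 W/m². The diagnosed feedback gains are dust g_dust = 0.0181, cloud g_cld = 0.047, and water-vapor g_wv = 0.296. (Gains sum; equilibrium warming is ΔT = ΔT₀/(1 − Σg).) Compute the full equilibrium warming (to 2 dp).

Total gain g = 0.0181 + 0.047 + 0.296 = 0.3611.
Amplification A = 1/(1 − 0.3611) = 1.565.
ΔT = 7.4 × 1.565 = 11.58 °C.

11.58 °C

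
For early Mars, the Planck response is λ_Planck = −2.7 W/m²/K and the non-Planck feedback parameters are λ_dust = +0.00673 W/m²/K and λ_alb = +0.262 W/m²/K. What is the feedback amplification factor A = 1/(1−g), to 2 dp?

Convert to gains: g_dust = 0.00673/2.7 = 0.002493; g_alb = 0.262/2.7 = 0.09704.
Total gain g = 0.099533.
A = 1/(1 − 0.099533) = 1.11.

1.11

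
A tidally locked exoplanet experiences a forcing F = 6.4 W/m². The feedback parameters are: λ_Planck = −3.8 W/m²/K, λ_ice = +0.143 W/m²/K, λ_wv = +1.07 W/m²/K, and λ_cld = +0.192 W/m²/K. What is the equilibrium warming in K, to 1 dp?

Net feedback parameter λ = (−3.8) + (+0.143) + (+1.07) + (+0.192) = -2.395 W/m²/K.
ΔT = −F/λ = −6.4/(-2.395) = 2.7 K.

2.7 K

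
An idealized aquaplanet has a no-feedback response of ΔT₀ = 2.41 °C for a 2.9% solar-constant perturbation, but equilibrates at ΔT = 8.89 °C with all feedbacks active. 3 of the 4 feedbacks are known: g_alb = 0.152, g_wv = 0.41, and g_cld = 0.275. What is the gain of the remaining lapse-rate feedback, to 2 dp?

Amplification A = ΔT/ΔT₀ = 8.89/2.41 = 3.689.
Total gain g = 1 − 1/A = 1 − 1/3.689 = 0.7289.
Known gains sum to 0.152 + 0.41 + 0.275 = 0.837.
g_lr = 0.7289 − 0.837 = -0.11.

-0.11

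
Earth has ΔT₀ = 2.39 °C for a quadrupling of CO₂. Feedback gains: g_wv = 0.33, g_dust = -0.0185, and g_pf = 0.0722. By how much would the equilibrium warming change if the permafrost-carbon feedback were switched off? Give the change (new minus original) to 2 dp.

Original: g = 0.3837, ΔT = 2.39/(1−0.3837) = 3.8780 °C.
Without permafrost-carbon: g' = 0.3115, ΔT' = 2.39/(1−0.3115) = 3.4713 °C.
Change = 3.4713 − 3.8780 = -0.41 °C.

-0.41 °C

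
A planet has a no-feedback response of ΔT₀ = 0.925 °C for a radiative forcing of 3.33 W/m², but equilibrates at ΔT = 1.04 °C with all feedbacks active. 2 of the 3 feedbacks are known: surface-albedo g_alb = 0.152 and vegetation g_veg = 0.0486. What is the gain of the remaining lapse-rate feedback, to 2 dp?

Amplification A = ΔT/ΔT₀ = 1.04/0.925 = 1.124.
Total gain g = 1 − 1/A = 1 − 1/1.124 = 0.1103.
Known gains sum to 0.152 + 0.0486 = 0.2006.
g_lr = 0.1103 − 0.2006 = -0.09.

-0.09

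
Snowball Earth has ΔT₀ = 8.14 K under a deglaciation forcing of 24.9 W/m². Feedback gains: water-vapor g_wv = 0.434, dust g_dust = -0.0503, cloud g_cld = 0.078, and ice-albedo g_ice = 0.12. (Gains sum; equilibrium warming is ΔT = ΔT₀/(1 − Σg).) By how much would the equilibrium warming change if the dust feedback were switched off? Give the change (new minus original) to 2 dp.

Original: g = 0.5817, ΔT = 8.14/(1−0.5817) = 19.4597 K.
Without dust: g' = 0.632, ΔT' = 8.14/(1−0.632) = 22.1196 K.
Change = 22.1196 − 19.4597 = 2.66 K.

2.66 K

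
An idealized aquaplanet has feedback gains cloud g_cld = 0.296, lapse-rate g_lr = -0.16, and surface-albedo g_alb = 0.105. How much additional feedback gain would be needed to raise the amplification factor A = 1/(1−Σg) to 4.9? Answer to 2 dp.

0.55

Current total gain = 0.241.
Target gain for A = 4.9: g* = 1 − 1/4.9 = 0.7959.
Additional gain needed = 0.7959 − 0.241 = 0.55.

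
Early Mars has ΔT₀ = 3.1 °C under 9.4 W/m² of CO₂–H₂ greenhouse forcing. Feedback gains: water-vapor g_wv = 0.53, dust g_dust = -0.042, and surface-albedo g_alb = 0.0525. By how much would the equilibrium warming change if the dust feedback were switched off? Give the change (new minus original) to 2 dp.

Original: g = 0.5405, ΔT = 3.1/(1−0.5405) = 6.7465 °C.
Without dust: g' = 0.5825, ΔT' = 3.1/(1−0.5825) = 7.4251 °C.
Change = 7.4251 − 6.7465 = 0.68 °C.

0.68 °C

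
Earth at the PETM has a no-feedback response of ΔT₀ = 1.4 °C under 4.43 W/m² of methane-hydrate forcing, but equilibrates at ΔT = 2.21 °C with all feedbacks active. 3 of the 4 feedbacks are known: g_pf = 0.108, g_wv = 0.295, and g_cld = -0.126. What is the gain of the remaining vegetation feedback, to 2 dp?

Amplification A = ΔT/ΔT₀ = 2.21/1.4 = 1.579.
Total gain g = 1 − 1/A = 1 − 1/1.579 = 0.3667.
Known gains sum to 0.108 + 0.295 − 0.126 = 0.277.
g_veg = 0.3667 − 0.277 = 0.09.

0.09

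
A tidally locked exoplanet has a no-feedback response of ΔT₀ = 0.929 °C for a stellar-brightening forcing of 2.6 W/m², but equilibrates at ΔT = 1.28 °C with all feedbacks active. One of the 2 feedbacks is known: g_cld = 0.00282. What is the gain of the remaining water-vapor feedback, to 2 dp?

Amplification A = ΔT/ΔT₀ = 1.28/0.929 = 1.378.
Total gain g = 1 − 1/A = 1 − 1/1.378 = 0.2743.
The known gain is 0.00282.
g_wv = 0.2743 − 0.00282 = 0.27.

0.27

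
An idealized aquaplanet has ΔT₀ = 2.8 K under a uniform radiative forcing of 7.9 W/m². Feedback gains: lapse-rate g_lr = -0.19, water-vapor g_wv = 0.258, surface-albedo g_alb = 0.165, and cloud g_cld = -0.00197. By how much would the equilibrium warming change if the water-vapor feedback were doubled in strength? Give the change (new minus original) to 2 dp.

Original: g = 0.23103, ΔT = 2.8/(1−0.23103) = 3.6412 K.
With doubled water-vapor: g' = 0.48903, ΔT' = 2.8/(1−0.48903) = 5.4798 K.
Change = 5.4798 − 3.6412 = 1.84 K.

1.84 K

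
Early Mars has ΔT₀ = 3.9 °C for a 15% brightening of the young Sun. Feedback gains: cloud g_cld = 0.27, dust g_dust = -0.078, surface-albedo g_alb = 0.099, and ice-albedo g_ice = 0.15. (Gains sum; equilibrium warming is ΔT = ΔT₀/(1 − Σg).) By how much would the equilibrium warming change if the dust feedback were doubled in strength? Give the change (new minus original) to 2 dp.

-0.85 °C

Original: g = 0.441, ΔT = 3.9/(1−0.441) = 6.9767 °C.
With doubled dust: g' = 0.363, ΔT' = 3.9/(1−0.363) = 6.1224 °C.
Change = 6.1224 − 6.9767 = -0.85 °C.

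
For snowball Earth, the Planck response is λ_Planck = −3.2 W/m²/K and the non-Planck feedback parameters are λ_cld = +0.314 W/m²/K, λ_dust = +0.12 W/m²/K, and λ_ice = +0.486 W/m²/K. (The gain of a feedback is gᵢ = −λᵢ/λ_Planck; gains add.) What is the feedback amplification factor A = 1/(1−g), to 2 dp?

Convert to gains: g_cld = 0.314/3.2 = 0.09812; g_dust = 0.12/3.2 = 0.0375; g_ice = 0.486/3.2 = 0.1519.
Total gain g = 0.28752.
A = 1/(1 − 0.28752) = 1.40.

1.40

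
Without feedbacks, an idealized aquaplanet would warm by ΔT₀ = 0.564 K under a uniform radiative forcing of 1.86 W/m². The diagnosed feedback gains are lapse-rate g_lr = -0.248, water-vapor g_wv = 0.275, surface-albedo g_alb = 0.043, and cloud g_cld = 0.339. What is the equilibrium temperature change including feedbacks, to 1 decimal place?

1.0 K

Total gain g = -0.248 + 0.275 + 0.043 + 0.339 = 0.409.
Amplification A = 1/(1 − 0.409) = 1.692.
ΔT = 0.564 × 1.692 = 1.0 K.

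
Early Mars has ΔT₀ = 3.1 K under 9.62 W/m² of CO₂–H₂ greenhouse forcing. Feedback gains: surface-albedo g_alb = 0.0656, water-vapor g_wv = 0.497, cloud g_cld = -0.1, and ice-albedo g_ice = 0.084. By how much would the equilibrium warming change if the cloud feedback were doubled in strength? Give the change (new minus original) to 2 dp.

Original: g = 0.5466, ΔT = 3.1/(1−0.5466) = 6.8372 K.
With doubled cloud: g' = 0.4466, ΔT' = 3.1/(1−0.4466) = 5.6017 K.
Change = 5.6017 − 6.8372 = -1.24 K.

-1.24 K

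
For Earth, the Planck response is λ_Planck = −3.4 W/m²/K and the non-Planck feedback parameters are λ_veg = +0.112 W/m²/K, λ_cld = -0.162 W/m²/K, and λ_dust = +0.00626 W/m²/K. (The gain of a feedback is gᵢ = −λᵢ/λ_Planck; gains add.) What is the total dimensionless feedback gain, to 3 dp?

-0.013

Convert to gains: g_veg = 0.112/3.4 = 0.03294; g_cld = -0.162/3.4 = -0.04765; g_dust = 0.00626/3.4 = 0.001841.
Total gain g = -0.012869.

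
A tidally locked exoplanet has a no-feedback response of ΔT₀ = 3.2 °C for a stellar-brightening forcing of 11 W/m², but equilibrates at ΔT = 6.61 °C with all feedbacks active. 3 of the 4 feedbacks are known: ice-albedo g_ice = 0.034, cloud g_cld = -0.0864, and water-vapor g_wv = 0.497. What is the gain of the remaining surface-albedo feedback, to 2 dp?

0.07

Amplification A = ΔT/ΔT₀ = 6.61/3.2 = 2.066.
Total gain g = 1 − 1/A = 1 − 1/2.066 = 0.516.
Known gains sum to 0.034 − 0.0864 + 0.497 = 0.4446.
g_alb = 0.516 − 0.4446 = 0.07.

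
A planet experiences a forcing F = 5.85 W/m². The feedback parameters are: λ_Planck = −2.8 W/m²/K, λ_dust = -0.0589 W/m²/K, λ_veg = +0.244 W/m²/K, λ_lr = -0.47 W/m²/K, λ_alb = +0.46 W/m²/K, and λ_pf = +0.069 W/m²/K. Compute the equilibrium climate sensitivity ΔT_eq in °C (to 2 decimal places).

2.29 °C

Net feedback parameter λ = (−2.8) + (-0.0589) + (+0.244) + (-0.47) + (+0.46) + (+0.069) = -2.5559 W/m²/K.
ΔT = −F/λ = −5.85/(-2.5559) = 2.29 °C.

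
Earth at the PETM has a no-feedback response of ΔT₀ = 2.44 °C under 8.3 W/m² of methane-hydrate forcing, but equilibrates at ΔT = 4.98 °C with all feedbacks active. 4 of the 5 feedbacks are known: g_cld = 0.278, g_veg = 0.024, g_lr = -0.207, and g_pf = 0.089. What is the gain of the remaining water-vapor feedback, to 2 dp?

0.33

Amplification A = ΔT/ΔT₀ = 4.98/2.44 = 2.041.
Total gain g = 1 − 1/A = 1 − 1/2.041 = 0.51.
Known gains sum to 0.278 + 0.024 − 0.207 + 0.089 = 0.184.
g_wv = 0.51 − 0.184 = 0.33.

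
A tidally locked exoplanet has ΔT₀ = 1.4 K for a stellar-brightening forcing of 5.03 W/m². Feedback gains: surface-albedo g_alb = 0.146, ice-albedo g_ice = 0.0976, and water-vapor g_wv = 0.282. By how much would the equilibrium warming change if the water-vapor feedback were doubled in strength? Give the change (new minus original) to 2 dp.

Original: g = 0.5256, ΔT = 1.4/(1−0.5256) = 2.9511 K.
With doubled water-vapor: g' = 0.8076, ΔT' = 1.4/(1−0.8076) = 7.2765 K.
Change = 7.2765 − 2.9511 = 4.33 K.

4.33 K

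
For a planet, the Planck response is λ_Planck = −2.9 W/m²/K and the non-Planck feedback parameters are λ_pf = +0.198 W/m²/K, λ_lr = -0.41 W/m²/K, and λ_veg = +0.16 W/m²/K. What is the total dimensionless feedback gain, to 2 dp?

-0.02

Convert to gains: g_pf = 0.198/2.9 = 0.06828; g_lr = -0.41/2.9 = -0.1414; g_veg = 0.16/2.9 = 0.05517.
Total gain g = -0.01795.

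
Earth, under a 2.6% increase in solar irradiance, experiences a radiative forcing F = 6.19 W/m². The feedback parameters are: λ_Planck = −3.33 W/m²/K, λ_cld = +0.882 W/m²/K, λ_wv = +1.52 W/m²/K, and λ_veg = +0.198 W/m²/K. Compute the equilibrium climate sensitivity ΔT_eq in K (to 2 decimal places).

Net feedback parameter λ = (−3.33) + (+0.882) + (+1.52) + (+0.198) = -0.73 W/m²/K.
ΔT = −F/λ = −6.19/(-0.73) = 8.48 K.

8.48 K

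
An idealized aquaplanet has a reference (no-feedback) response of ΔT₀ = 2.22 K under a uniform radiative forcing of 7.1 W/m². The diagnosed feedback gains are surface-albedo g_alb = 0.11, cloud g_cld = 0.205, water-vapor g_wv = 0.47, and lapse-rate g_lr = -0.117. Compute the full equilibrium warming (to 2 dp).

Total gain g = 0.11 + 0.205 + 0.47 − 0.117 = 0.668.
Amplification A = 1/(1 − 0.668) = 3.012.
ΔT = 2.22 × 3.012 = 6.69 K.

6.69 K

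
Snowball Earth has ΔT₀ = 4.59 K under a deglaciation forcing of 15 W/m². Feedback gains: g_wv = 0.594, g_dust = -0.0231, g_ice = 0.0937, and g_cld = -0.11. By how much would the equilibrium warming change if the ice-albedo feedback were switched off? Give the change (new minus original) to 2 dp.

-1.79 K

Original: g = 0.5546, ΔT = 4.59/(1−0.5546) = 10.3053 K.
Without ice-albedo: g' = 0.4609, ΔT' = 4.59/(1−0.4609) = 8.5142 K.
Change = 8.5142 − 10.3053 = -1.79 K.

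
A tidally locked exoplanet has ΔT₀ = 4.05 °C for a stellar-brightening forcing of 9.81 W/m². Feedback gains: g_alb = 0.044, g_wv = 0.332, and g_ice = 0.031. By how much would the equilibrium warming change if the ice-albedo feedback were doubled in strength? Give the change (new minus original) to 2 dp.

0.38 °C

Original: g = 0.407, ΔT = 4.05/(1−0.407) = 6.8297 °C.
With doubled ice-albedo: g' = 0.438, ΔT' = 4.05/(1−0.438) = 7.2064 °C.
Change = 7.2064 − 6.8297 = 0.38 °C.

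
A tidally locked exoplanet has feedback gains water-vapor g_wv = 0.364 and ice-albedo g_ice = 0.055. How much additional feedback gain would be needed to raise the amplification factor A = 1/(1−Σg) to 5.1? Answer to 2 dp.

Current total gain = 0.419.
Target gain for A = 5.1: g* = 1 − 1/5.1 = 0.8039.
Additional gain needed = 0.8039 − 0.419 = 0.38.

0.38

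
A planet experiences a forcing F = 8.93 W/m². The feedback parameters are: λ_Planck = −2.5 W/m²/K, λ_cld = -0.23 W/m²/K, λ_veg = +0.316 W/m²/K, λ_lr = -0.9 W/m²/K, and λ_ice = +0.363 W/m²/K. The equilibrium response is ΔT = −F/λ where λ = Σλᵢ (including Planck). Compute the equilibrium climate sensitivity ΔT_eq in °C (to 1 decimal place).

3.0 °C

Net feedback parameter λ = (−2.5) + (-0.23) + (+0.316) + (-0.9) + (+0.363) = -2.951 W/m²/K.
ΔT = −F/λ = −8.93/(-2.951) = 3.0 °C.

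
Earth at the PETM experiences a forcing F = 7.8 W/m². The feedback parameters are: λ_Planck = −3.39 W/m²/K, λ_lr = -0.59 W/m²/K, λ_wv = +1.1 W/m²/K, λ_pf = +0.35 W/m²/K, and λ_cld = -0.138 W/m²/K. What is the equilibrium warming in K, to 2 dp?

Net feedback parameter λ = (−3.39) + (-0.59) + (+1.1) + (+0.35) + (-0.138) = -2.668 W/m²/K.
ΔT = −F/λ = −7.8/(-2.668) = 2.92 K.

2.92 K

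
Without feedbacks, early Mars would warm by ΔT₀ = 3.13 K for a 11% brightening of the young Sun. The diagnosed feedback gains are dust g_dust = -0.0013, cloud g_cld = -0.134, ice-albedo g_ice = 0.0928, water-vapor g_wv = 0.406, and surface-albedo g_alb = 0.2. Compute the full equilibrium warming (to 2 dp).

7.17 K

Total gain g = -0.0013 − 0.134 + 0.0928 + 0.406 + 0.2 = 0.5635.
Amplification A = 1/(1 − 0.5635) = 2.291.
ΔT = 3.13 × 2.291 = 7.17 K.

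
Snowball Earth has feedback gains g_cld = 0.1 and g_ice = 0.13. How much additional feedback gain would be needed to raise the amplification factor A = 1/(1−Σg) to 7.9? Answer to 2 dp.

0.64

Current total gain = 0.23.
Target gain for A = 7.9: g* = 1 − 1/7.9 = 0.8734.
Additional gain needed = 0.8734 − 0.23 = 0.64.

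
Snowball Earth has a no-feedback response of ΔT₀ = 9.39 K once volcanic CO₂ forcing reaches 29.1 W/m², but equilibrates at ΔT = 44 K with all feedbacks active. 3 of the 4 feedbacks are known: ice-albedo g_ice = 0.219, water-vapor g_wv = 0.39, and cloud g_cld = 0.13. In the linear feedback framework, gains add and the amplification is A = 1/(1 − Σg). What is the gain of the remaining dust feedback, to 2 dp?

Amplification A = ΔT/ΔT₀ = 44/9.39 = 4.686.
Total gain g = 1 − 1/A = 1 − 1/4.686 = 0.7866.
Known gains sum to 0.219 + 0.39 + 0.13 = 0.739.
g_dust = 0.7866 − 0.739 = 0.05.

0.05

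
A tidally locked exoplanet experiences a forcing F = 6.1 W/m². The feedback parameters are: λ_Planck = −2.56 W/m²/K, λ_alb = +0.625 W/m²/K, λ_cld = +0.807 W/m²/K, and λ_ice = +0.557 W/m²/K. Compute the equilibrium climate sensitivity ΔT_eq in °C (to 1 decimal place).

10.7 °C

Net feedback parameter λ = (−2.56) + (+0.625) + (+0.807) + (+0.557) = -0.571 W/m²/K.
ΔT = −F/λ = −6.1/(-0.571) = 10.7 °C.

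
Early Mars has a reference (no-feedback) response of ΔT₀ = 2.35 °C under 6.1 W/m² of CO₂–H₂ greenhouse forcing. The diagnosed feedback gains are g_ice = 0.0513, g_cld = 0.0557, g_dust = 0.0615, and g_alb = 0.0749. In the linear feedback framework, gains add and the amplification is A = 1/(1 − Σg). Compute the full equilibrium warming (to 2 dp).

3.11 °C

Total gain g = 0.0513 + 0.0557 + 0.0615 + 0.0749 = 0.2434.
Amplification A = 1/(1 − 0.2434) = 1.322.
ΔT = 2.35 × 1.322 = 3.11 °C.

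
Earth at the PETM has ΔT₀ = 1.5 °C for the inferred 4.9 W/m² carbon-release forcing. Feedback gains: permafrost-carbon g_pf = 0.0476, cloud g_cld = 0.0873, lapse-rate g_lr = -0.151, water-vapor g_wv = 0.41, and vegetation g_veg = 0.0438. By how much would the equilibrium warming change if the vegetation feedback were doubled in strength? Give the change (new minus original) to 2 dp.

Original: g = 0.4377, ΔT = 1.5/(1−0.4377) = 2.6676 °C.
With doubled vegetation: g' = 0.4815, ΔT' = 1.5/(1−0.4815) = 2.8930 °C.
Change = 2.8930 − 2.6676 = 0.23 °C.

0.23 °C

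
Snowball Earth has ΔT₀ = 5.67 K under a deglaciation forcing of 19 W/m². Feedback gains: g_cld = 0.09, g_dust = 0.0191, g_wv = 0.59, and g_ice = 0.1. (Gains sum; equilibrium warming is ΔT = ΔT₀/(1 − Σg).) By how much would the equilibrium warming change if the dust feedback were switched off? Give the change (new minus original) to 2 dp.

Original: g = 0.7991, ΔT = 5.67/(1−0.7991) = 28.2230 K.
Without dust: g' = 0.78, ΔT' = 5.67/(1−0.78) = 25.7727 K.
Change = 25.7727 − 28.2230 = -2.45 K.

-2.45 K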